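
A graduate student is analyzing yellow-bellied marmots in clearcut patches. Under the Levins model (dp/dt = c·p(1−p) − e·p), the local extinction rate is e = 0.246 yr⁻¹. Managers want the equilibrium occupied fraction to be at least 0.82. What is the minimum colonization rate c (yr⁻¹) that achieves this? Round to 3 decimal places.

p* = 1 − e/c ≥ 0.82 requires e/c ≤ 0.1800, i.e. c ≥ e/0.1800.
c_min = 0.246/0.1800 = 1.3667.

1.367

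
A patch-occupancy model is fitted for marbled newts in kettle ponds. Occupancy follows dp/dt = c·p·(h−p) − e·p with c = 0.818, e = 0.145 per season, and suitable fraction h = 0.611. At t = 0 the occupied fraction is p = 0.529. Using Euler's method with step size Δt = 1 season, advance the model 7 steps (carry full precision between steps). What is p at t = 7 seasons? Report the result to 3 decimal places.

Update rule: p ← p + [c·p·(h−p) − e·p]·Δt with Δt = 1.
step 1: Δp = -0.04122, p = 0.48778
step 2: Δp = -0.02156, p = 0.46622
step 3: Δp = -0.01239, p = 0.45383
step 4: Δp = -0.00746, p = 0.44637
step 5: Δp = -0.00461, p = 0.44176
step 6: Δp = -0.00290, p = 0.43886
step 7: Δp = -0.00184, p = 0.43702

0.437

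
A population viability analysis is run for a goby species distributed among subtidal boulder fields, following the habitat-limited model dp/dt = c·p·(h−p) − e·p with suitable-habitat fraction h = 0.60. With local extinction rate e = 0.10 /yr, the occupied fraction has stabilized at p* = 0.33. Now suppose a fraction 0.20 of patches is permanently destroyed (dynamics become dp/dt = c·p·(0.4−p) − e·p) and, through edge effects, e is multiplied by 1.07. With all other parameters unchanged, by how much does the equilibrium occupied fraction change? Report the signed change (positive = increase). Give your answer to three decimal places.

Balance c(h−p*) = e gives c = e/(0.6 − 0.33000) = 0.10/0.27000 = 0.37037.
New p* = 0.4 − e/c = 0.4 − 0.10700/0.37037 = 0.11110.
Δp* = 0.11110 − 0.33000 = -0.21890.

-0.219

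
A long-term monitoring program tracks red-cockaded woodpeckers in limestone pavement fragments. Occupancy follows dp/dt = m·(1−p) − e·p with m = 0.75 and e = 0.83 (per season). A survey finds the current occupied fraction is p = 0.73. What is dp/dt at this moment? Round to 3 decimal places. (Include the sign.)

Colonization term: m·(1−p) = 0.75×0.2700 = 0.20250.
Extinction term: e·p = 0.60590.
dp/dt = 0.20250 − 0.60590 = -0.40340.

-0.403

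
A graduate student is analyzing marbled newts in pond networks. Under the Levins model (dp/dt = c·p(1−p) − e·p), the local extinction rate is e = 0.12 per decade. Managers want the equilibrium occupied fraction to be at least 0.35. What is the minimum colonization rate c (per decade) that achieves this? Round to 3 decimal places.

p* = 1 − e/c ≥ 0.35 requires e/c ≤ 0.6500, i.e. c ≥ e/0.6500.
c_min = 0.12/0.6500 = 0.1846.

0.185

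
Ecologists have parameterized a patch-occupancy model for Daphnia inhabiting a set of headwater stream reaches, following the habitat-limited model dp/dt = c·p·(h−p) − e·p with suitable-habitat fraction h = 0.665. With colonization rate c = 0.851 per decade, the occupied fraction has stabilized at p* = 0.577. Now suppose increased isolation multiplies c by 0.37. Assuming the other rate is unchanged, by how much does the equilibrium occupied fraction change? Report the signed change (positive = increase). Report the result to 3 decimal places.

-0.150

Balance c(h−p*) = e gives e = 0.851×(0.665 − 0.57700) = 0.07489.
New p* = 0.665 − e/c = 0.665 − 0.07489/0.31487 = 0.42716.
Δp* = 0.42716 − 0.57700 = -0.14984.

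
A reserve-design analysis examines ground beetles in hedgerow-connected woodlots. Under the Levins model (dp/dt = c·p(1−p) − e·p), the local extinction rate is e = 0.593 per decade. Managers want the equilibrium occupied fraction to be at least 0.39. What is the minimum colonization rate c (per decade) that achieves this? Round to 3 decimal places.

0.972

p* = 1 − e/c ≥ 0.39 requires e/c ≤ 0.6100, i.e. c ≥ e/0.6100.
c_min = 0.593/0.6100 = 0.9721.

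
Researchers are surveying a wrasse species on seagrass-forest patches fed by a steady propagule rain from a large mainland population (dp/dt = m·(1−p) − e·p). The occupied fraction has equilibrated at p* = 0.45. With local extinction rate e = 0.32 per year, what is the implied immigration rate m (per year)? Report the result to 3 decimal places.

0.262

At equilibrium m(1−p*) = e·p*, so m = e·p*/(1−p*).
m = 0.32 × 0.45 / 0.5500 = 0.1440/0.5500 = 0.2618.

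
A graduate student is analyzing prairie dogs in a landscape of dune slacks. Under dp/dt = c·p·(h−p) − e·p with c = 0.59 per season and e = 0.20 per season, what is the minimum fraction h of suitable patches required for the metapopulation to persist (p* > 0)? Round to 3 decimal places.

p* = h − e/c is positive only when h > e/c.
h_min = e/c = 0.20/0.59 = 0.3390.

0.339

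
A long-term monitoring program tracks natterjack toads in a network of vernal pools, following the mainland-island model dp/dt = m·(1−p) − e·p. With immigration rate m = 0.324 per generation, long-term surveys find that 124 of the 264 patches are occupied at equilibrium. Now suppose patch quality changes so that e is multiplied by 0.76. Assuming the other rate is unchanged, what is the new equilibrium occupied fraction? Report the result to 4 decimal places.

0.5382

Observed p* = 124/264 = 0.46970.
Balance m(1−p*) = e·p* gives e = m(1−p*)/p* = 0.324×0.53030/0.46970 = 0.36580.
New p* = m/(m+e) = 0.32400/(0.32400+0.27801) = 0.53820.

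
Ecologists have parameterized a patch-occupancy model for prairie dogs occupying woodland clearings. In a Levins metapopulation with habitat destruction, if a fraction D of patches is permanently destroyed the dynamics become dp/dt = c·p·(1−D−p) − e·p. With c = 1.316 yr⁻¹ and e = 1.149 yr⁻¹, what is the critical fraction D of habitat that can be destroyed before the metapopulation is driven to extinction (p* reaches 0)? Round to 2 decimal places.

0.13

The nontrivial equilibrium is p* = (1−D) − e/c; extinction occurs when this hits zero.
So D_crit = 1 − e/c = 1 − 1.149/1.316 = 1 − 0.8731 = 0.1269.
Note this equals the original equilibrium occupancy — the Levins extinction-debt result.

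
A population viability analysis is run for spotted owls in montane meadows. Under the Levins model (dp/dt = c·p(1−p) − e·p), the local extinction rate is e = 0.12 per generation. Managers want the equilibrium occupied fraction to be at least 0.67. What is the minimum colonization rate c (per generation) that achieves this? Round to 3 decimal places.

p* = 1 − e/c ≥ 0.67 requires e/c ≤ 0.3300, i.e. c ≥ e/0.3300.
c_min = 0.12/0.3300 = 0.3636.

0.364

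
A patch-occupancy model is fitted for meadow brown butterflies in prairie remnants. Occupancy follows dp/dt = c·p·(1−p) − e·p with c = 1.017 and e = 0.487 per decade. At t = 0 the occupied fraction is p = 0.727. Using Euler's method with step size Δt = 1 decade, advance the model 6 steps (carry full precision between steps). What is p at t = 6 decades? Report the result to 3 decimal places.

0.522

Update rule: p ← p + [c·p·(1−p) − e·p]·Δt with Δt = 1.
step 1: Δp = -0.15220, p = 0.57480
step 2: Δp = -0.03137, p = 0.54343
step 3: Δp = -0.01232, p = 0.53111
step 4: Δp = -0.00539, p = 0.52573
step 5: Δp = -0.00245, p = 0.52327
step 6: Δp = -0.00114, p = 0.52214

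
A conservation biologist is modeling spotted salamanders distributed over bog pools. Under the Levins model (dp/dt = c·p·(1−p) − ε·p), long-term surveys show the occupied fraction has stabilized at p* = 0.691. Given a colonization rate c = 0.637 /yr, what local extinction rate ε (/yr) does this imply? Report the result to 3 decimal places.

0.197

At equilibrium c(1−p*) = ε.
ε = 0.637 × (1 − 0.691) = 0.637 × 0.3090 = 0.1968.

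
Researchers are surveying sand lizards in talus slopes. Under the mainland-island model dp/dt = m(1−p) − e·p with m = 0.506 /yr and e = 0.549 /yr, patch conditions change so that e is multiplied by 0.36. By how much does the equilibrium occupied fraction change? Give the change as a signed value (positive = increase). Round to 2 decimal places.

Before: p* = 0.506/(0.506+0.549) = 0.4796.
After: m = 0.506, e = 0.19764; p* = 0.506/0.7036 = 0.7191.
Δp* = 0.7191 − 0.4796 = +0.2395.

0.24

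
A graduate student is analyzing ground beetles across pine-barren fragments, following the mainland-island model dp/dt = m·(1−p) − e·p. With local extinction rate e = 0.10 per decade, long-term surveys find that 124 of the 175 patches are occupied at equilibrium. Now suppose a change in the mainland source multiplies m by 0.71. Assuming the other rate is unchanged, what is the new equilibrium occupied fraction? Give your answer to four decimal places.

Observed p* = 124/175 = 0.70857.
Balance m(1−p*) = e·p* gives m = e·p*/(1−p*) = 0.10×0.70857/0.29143 = 0.24314.
New p* = m/(m+e) = 0.17263/(0.17263+0.10000) = 0.63320.

0.6332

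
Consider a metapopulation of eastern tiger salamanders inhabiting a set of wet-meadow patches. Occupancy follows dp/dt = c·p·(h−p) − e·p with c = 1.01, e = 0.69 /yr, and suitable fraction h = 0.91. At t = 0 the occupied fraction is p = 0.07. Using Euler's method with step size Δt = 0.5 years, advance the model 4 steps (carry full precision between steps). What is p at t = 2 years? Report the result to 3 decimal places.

0.093

Update rule: p ← p + [c·p·(h−p) − e·p]·Δt with Δt = 0.5.
p: 0.07000 → 0.07554  (Δp = +0.00554)
p: 0.07554 → 0.08132  (Δp = +0.00577)
p: 0.08132 → 0.08729  (Δp = +0.00598)
p: 0.08729 → 0.09344  (Δp = +0.00615)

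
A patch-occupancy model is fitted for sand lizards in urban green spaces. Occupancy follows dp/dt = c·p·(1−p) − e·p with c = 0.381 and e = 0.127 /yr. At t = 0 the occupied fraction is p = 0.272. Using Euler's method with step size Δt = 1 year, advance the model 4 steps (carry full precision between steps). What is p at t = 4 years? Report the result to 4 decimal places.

Update rule: p ← p + [c·p·(1−p) − e·p]·Δt with Δt = 1.
t = 1: p = 0.27200 + (+0.04090) = 0.31290
t = 2: p = 0.31290 + (+0.04217) = 0.35507
t = 3: p = 0.35507 + (+0.04215) = 0.39723
t = 4: p = 0.39723 + (+0.04078) = 0.43801

0.4380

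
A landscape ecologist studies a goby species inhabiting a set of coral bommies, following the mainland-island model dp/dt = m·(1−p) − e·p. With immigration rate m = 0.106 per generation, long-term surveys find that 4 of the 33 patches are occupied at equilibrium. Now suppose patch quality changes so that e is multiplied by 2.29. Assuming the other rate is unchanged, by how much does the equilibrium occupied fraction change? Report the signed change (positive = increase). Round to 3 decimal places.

Observed p* = 4/33 = 0.12121.
Balance m(1−p*) = e·p* gives e = m(1−p*)/p* = 0.106×0.87879/0.12121 = 0.76852.
New p* = m/(m+e) = 0.10600/(0.10600+1.75991) = 0.05681.
Δp* = 0.05681 − 0.12121 = -0.06440.

-0.064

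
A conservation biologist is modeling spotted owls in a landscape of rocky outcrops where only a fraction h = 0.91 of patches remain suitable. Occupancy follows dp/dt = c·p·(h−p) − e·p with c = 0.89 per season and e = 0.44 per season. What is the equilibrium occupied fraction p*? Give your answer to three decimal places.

Setting dp/dt = 0 and dividing by p* gives c·(h−p*) = e.
So p* = h − e/c = 0.91 − 0.44/0.89 = 0.91 − 0.4944 = 0.4156.

0.416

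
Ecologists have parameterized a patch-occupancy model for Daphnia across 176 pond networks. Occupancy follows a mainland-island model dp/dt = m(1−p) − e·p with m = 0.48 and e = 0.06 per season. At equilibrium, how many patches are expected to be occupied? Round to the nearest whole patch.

156

p* = m/(m+e) = 0.48/0.5400 = 0.8889.
Expected occupied patches = N × p* = 176 × 0.8889 = 156.44 ≈ 156.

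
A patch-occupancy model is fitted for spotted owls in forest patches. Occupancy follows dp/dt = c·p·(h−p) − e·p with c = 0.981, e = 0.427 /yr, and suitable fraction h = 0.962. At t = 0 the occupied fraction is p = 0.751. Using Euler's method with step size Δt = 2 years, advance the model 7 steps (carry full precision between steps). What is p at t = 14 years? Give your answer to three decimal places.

0.527

Update rule: p ← p + [c·p·(h−p) − e·p]·Δt with Δt = 2.
  1  |  dp/dt·Δt = -0.330454  |  p_1 = 0.420546
  2  |  dp/dt·Δt = +0.087613  |  p_2 = 0.508160
  3  |  dp/dt·Δt = +0.018515  |  p_3 = 0.526674
  4  |  dp/dt·Δt = +0.000057  |  p_4 = 0.526732
  5  |  dp/dt·Δt = -0.000002  |  p_5 = 0.526730
  6  |  dp/dt·Δt = +0.000000  |  p_6 = 0.526730
  7  |  dp/dt·Δt = -0.000000  |  p_7 = 0.526730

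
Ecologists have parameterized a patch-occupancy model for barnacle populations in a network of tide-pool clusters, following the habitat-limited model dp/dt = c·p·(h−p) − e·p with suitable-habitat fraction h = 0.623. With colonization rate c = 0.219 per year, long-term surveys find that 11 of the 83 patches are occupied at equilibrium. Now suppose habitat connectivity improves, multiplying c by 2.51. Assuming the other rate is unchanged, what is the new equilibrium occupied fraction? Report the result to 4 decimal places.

Observed p* = 11/83 = 0.13253.
Balance c(h−p*) = e gives e = 0.219×(0.623 − 0.13253) = 0.10741.
New p* = 0.623 − e/c = 0.623 − 0.10741/0.54969 = 0.42760.

0.4276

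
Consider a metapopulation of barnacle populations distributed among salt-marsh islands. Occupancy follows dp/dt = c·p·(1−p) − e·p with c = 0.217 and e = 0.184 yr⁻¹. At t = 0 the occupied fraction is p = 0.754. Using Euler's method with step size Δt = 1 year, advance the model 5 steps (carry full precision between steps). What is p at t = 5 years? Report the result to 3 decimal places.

0.451

Update rule: p ← p + [c·p·(1−p) − e·p]·Δt with Δt = 1.
  1  |  dp/dt·Δt = -0.098486  |  p_1 = 0.655514
  2  |  dp/dt·Δt = -0.071613  |  p_2 = 0.583901
  3  |  dp/dt·Δt = -0.054715  |  p_3 = 0.529186
  4  |  dp/dt·Δt = -0.043305  |  p_4 = 0.485881
  5  |  dp/dt·Δt = -0.035195  |  p_5 = 0.450686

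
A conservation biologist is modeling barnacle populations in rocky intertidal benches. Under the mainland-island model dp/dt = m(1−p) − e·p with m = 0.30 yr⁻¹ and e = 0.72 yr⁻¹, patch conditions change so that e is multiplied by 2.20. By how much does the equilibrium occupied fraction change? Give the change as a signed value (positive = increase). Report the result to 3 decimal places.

-0.135

Before: p* = 0.30/(0.30+0.72) = 0.2941.
After: m = 0.3, e = 1.584; p* = 0.3/1.8840 = 0.1592.
Δp* = 0.1592 − 0.2941 = -0.1349.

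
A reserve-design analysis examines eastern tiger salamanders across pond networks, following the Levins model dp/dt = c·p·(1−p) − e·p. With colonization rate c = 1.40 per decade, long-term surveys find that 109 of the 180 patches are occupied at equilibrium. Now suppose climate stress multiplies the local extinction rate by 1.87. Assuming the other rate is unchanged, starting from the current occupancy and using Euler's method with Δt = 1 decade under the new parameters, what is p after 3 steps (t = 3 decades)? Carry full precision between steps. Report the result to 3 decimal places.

Observed p* = 109/180 = 0.60556.
Balance c(1−p*) = e gives e = 1.40×(1 − 0.60556) = 0.55222.
Starting from p₀ = 0.60556; update p ← p + (dp/dt)·Δt with the new parameters.
p: 0.60556 → 0.31463  (Δp = -0.29093)
p: 0.31463 → 0.29162  (Δp = -0.02301)
p: 0.29162 → 0.27968  (Δp = -0.01193)

0.280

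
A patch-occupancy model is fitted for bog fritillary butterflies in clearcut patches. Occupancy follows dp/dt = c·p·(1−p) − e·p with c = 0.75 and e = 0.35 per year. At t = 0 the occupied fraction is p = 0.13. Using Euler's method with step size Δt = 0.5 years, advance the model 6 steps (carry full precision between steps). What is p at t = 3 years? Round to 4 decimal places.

Update rule: p ← p + [c·p·(1−p) − e·p]·Δt with Δt = 0.5.
t = 0.5: p = 0.13000 + (+0.01966) = 0.14966
t = 1: p = 0.14966 + (+0.02153) = 0.17120
t = 1.5: p = 0.17120 + (+0.02325) = 0.19444
t = 2: p = 0.19444 + (+0.02471) = 0.21915
t = 2.5: p = 0.21915 + (+0.02582) = 0.24497
t = 3: p = 0.24497 + (+0.02649) = 0.27147

0.2715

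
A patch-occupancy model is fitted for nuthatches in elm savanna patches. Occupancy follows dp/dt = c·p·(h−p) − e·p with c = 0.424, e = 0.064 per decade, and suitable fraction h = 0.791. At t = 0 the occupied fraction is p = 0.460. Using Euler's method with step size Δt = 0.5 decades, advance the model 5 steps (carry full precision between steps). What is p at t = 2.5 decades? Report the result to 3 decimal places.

0.536

Update rule: p ← p + [c·p·(h−p) − e·p]·Δt with Δt = 0.5.
step 1: Δp = +0.01756, p = 0.47756
step 2: Δp = +0.01645, p = 0.49401
step 3: Δp = +0.01530, p = 0.50931
step 4: Δp = +0.01412, p = 0.52342
step 5: Δp = +0.01294, p = 0.53637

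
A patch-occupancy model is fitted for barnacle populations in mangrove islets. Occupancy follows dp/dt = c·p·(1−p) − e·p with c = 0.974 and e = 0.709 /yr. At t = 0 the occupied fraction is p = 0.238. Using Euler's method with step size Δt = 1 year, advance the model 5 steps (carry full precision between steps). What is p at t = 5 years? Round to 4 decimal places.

Update rule: p ← p + [c·p·(1−p) − e·p]·Δt with Δt = 1.
  1  |  dp/dt·Δt = +0.007899  |  p_1 = 0.245899
  2  |  dp/dt·Δt = +0.006269  |  p_2 = 0.252168
  3  |  dp/dt·Δt = +0.004889  |  p_3 = 0.257057
  4  |  dp/dt·Δt = +0.003760  |  p_4 = 0.260817
  5  |  dp/dt·Δt = +0.002860  |  p_5 = 0.263677

0.2637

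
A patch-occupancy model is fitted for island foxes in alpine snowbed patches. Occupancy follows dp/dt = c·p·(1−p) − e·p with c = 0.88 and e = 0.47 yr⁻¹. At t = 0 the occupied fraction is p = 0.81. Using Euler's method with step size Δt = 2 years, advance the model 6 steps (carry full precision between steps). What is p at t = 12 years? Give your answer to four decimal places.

Update rule: p ← p + [c·p·(1−p) − e·p]·Δt with Δt = 2.
step 1: Δp = -0.49054, p = 0.31946
step 2: Δp = +0.08234, p = 0.40180
step 3: Δp = +0.04533, p = 0.44714
step 4: Δp = +0.01477, p = 0.46191
step 5: Δp = +0.00325, p = 0.46516
step 6: Δp = +0.00061, p = 0.46577

0.4658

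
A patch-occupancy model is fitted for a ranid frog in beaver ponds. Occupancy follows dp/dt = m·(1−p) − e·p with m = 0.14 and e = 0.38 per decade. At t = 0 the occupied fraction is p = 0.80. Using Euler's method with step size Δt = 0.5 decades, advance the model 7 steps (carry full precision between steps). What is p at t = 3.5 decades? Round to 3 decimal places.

Update rule: p ← p + [m·(1−p) − e·p]·Δt with Δt = 0.5.
  1  |  dp/dt·Δt = -0.138000  |  p_1 = 0.662000
  2  |  dp/dt·Δt = -0.102120  |  p_2 = 0.559880
  3  |  dp/dt·Δt = -0.075569  |  p_3 = 0.484311
  4  |  dp/dt·Δt = -0.055921  |  p_4 = 0.428390
  5  |  dp/dt·Δt = -0.041381  |  p_5 = 0.387009
  6  |  dp/dt·Δt = -0.030622  |  p_6 = 0.356387
  7  |  dp/dt·Δt = -0.022660  |  p_7 = 0.333726

0.334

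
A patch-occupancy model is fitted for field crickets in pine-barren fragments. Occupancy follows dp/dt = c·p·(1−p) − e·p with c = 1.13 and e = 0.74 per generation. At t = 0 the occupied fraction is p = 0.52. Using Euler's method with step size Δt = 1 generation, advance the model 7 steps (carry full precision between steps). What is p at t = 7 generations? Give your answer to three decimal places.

Update rule: p ← p + [c·p·(1−p) − e·p]·Δt with Δt = 1.
step 1: Δp = -0.10275, p = 0.41725
step 2: Δp = -0.03400, p = 0.38325
step 3: Δp = -0.01651, p = 0.36674
step 4: Δp = -0.00895, p = 0.35779
step 5: Δp = -0.00512, p = 0.35267
step 6: Δp = -0.00300, p = 0.34967
step 7: Δp = -0.00179, p = 0.34788

0.348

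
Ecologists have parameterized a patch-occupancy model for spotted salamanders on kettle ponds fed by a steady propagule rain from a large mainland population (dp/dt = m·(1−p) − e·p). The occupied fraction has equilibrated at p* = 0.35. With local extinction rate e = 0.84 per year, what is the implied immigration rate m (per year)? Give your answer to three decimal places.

0.452

At equilibrium m(1−p*) = e·p*, so m = e·p*/(1−p*).
m = 0.84 × 0.35 / 0.6500 = 0.2940/0.6500 = 0.4523.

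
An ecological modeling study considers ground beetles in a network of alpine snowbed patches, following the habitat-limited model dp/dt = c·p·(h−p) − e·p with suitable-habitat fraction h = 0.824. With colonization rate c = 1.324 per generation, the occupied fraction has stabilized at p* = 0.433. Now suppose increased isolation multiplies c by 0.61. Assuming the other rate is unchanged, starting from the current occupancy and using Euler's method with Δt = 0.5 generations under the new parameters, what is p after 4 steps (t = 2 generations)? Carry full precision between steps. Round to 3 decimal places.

0.312

Balance c(h−p*) = e gives e = 1.324×(0.824 − 0.43300) = 0.51768.
Starting from p₀ = 0.43300; update p ← p + (dp/dt)·Δt with the new parameters.
step 1: Δp = -0.04371, p = 0.38929
step 2: Δp = -0.03243, p = 0.35686
step 3: Δp = -0.02505, p = 0.33181
step 4: Δp = -0.01994, p = 0.31187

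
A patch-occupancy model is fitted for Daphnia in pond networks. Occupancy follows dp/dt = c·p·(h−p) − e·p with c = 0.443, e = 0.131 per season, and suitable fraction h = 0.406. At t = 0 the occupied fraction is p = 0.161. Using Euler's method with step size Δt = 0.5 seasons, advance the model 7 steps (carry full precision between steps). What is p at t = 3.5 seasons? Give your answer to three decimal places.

Update rule: p ← p + [c·p·(h−p) − e·p]·Δt with Δt = 0.5.
step 1: Δp = -0.00181, p = 0.15919
step 2: Δp = -0.00172, p = 0.15747
step 3: Δp = -0.00165, p = 0.15582
step 4: Δp = -0.00157, p = 0.15425
step 5: Δp = -0.00150, p = 0.15275
step 6: Δp = -0.00144, p = 0.15131
step 7: Δp = -0.00137, p = 0.14994

0.150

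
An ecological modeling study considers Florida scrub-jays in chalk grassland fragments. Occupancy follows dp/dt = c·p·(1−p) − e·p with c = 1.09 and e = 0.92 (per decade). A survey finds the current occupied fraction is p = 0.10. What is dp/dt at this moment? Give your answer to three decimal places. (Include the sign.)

0.006

Colonization term: c·p·(1−p) = 1.09×0.10×0.9000 = 0.09810.
Extinction term: e·p = 0.09200.
dp/dt = 0.09810 − 0.09200 = 0.00610.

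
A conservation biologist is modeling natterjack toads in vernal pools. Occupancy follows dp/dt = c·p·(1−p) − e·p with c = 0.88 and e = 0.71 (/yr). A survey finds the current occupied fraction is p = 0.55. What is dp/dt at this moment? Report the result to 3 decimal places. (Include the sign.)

-0.173

Colonization term: c·p·(1−p) = 0.88×0.55×0.4500 = 0.21780.
Extinction term: e·p = 0.39050.
dp/dt = 0.21780 − 0.39050 = -0.17270.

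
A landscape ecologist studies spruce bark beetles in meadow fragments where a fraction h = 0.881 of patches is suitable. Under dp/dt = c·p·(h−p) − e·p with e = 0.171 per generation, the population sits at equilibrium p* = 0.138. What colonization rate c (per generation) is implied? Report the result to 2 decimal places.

0.23

At equilibrium c(h−p*) = e, so c = e/(h−p*).
c = 0.171/(0.881 − 0.138) = 0.171/0.7430 = 0.2301.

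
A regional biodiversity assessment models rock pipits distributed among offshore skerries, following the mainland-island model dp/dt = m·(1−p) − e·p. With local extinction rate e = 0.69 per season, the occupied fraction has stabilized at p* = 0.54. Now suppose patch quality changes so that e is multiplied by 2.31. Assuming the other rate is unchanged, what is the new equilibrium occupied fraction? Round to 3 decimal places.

Balance m(1−p*) = e·p* gives m = e·p*/(1−p*) = 0.69×0.54000/0.46000 = 0.81000.
New p* = m/(m+e) = 0.81000/(0.81000+1.59390) = 0.33695.

0.337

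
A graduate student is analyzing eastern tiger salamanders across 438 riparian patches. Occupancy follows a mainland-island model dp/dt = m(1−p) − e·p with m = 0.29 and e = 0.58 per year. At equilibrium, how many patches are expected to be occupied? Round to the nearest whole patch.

146

p* = m/(m+e) = 0.29/0.8700 = 0.3333.
Expected occupied patches = N × p* = 438 × 0.3333 = 146.00 ≈ 146.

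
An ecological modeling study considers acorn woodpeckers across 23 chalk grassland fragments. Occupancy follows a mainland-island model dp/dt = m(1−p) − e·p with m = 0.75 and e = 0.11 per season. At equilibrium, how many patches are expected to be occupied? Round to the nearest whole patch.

p* = m/(m+e) = 0.75/0.8600 = 0.8721.
Expected occupied patches = N × p* = 23 × 0.8721 = 20.06 ≈ 20.

20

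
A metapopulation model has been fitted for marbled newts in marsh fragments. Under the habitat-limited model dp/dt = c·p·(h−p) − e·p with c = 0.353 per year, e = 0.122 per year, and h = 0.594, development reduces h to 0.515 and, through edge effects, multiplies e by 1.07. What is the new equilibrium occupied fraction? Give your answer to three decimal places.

0.145

Before: p* = h − e/c = 0.594 − 0.122/0.353 = 0.594 − 0.3456 = 0.2484.
After: c = 0.353, e = 0.13054, h = 0.515; p* = 0.515 − 0.13054/0.353 = 0.1452.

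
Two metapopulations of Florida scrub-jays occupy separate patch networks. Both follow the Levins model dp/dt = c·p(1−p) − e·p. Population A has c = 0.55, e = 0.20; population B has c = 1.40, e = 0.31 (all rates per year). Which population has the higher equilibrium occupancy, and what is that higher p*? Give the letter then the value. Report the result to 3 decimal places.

A: p*_A = 1 − 0.20/0.55 = 0.6364.
B: p*_B = 1 − 0.31/1.40 = 0.7786.
B is higher at 0.7786.

B, 0.779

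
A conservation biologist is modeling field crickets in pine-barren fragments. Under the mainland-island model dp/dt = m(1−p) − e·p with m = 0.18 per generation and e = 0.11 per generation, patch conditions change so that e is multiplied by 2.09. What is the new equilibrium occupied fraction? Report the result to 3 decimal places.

Before: p* = 0.18/(0.18+0.11) = 0.6207.
After: m = 0.18, e = 0.2299; p* = 0.18/0.4099 = 0.4391.

0.439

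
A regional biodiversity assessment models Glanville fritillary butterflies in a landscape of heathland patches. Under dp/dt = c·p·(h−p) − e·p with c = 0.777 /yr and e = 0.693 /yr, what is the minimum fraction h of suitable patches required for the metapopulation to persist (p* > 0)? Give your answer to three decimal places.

0.892

p* = h − e/c is positive only when h > e/c.
h_min = e/c = 0.693/0.777 = 0.8919.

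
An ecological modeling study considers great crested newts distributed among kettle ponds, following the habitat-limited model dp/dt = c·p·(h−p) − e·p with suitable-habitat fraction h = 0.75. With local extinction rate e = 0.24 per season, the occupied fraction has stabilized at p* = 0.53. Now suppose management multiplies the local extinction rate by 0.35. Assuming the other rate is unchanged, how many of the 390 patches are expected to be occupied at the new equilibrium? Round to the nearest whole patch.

262

Balance c(h−p*) = e gives c = e/(0.75 − 0.53000) = 0.24/0.22000 = 1.09091.
New p* = 0.75 − e/c = 0.75 − 0.08400/1.09091 = 0.67300.
Expected occupied = 390 × 0.67300 = 262.47 ≈ 262.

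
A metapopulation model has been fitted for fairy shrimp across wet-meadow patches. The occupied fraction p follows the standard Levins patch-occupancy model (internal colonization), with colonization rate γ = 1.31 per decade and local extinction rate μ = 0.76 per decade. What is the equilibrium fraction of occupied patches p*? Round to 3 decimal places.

0.420

At equilibrium, colonization balances extinction: γ·p*·(1−p*) = μ·p*.
So p* = 1 − μ/γ = 1 − 0.76/1.31 = 1 − 0.5802 = 0.4198.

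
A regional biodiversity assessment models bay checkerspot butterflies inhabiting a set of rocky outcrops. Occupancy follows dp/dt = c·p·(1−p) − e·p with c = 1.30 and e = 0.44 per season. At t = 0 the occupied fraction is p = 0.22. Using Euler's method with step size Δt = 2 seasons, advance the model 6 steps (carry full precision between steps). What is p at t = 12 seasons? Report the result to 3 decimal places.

0.673

Update rule: p ← p + [c·p·(1−p) − e·p]·Δt with Δt = 2.
p: 0.22000 → 0.47256  (Δp = +0.25256)
p: 0.47256 → 0.70475  (Δp = +0.23219)
p: 0.70475 → 0.62557  (Δp = -0.07918)
p: 0.62557 → 0.68407  (Δp = +0.05850)
p: 0.68407 → 0.64399  (Δp = -0.04008)
p: 0.64399 → 0.67337  (Δp = +0.02937)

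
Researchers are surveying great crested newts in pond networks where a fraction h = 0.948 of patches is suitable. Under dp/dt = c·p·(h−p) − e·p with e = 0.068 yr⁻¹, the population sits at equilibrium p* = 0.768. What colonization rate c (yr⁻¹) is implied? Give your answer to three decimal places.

At equilibrium c(h−p*) = e, so c = e/(h−p*).
c = 0.068/(0.948 − 0.768) = 0.068/0.1800 = 0.3778.

0.378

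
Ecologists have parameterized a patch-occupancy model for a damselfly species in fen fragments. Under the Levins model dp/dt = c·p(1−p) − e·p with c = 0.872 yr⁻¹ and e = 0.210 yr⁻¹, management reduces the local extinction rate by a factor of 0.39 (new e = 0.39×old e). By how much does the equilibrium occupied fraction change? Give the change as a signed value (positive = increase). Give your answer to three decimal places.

Before: p* = 1 − 0.210/0.872 = 0.7592.
After the change, c = 0.872, e = 0.0819, so p* = 1 − 0.0819/0.872 = 0.9061.
Δp* = 0.9061 − 0.7592 = +0.1469.

0.147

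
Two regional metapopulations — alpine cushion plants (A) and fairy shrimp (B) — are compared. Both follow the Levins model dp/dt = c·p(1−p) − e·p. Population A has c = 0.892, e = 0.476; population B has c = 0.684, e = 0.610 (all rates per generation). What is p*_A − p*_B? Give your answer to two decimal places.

A: p*_A = 1 − 0.476/0.892 = 0.4664.
B: p*_B = 1 − 0.610/0.684 = 0.1082.
p*_A − p*_B = 0.4664 − 0.1082 = 0.3582.

0.36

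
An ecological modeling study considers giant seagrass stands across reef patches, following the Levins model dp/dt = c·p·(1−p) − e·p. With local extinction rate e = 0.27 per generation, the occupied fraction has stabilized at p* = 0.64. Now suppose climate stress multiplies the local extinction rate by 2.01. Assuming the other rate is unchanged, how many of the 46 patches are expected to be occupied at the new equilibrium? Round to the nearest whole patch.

13

Balance c(1−p*) = e gives c = e/(1 − 0.64000) = 0.27/0.36000 = 0.75000.
New p* = 1 − e/c = 1 − 0.54270/0.75000 = 0.27640.
Expected occupied = 46 × 0.27640 = 12.71 ≈ 13.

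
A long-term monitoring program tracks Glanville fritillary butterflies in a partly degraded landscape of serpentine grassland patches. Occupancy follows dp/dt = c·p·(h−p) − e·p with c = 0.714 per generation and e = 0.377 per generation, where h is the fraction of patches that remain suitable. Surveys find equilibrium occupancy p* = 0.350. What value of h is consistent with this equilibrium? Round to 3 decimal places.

At equilibrium c(h−p*) = e, so h = p* + e/c.
h = 0.350 + 0.377/0.714 = 0.350 + 0.5280 = 0.8780.

0.878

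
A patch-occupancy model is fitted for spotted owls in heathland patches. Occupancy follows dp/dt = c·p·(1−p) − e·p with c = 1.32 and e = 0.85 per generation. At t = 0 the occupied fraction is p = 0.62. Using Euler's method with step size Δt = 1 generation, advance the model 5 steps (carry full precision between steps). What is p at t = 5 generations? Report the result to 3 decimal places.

Update rule: p ← p + [c·p·(1−p) − e·p]·Δt with Δt = 1.
t = 1: p = 0.62000 + (-0.21601) = 0.40399
t = 2: p = 0.40399 + (-0.02556) = 0.37843
t = 3: p = 0.37843 + (-0.01118) = 0.36726
t = 4: p = 0.36726 + (-0.00543) = 0.36183
t = 5: p = 0.36183 + (-0.00276) = 0.35907

0.359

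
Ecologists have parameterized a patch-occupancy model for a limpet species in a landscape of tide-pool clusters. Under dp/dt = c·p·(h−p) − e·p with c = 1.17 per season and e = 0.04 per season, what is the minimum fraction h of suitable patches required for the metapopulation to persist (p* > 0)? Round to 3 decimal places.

p* = h − e/c is positive only when h > e/c.
h_min = e/c = 0.04/1.17 = 0.0342.

0.034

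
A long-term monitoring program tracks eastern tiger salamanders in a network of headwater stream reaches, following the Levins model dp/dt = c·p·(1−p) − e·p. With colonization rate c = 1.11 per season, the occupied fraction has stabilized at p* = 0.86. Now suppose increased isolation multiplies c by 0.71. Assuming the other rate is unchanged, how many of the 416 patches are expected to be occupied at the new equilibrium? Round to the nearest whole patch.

334

Balance c(1−p*) = e gives e = 1.11×(1 − 0.86000) = 0.15540.
New p* = 1 − e/c = 1 − 0.15540/0.78810 = 0.80282.
Expected occupied = 416 × 0.80282 = 333.97 ≈ 334.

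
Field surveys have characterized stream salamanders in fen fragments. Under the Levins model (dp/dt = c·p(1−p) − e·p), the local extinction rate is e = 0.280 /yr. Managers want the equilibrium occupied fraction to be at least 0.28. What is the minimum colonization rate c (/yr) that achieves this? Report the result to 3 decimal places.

0.389

p* = 1 − e/c ≥ 0.28 requires e/c ≤ 0.7200, i.e. c ≥ e/0.7200.
c_min = 0.280/0.7200 = 0.3889.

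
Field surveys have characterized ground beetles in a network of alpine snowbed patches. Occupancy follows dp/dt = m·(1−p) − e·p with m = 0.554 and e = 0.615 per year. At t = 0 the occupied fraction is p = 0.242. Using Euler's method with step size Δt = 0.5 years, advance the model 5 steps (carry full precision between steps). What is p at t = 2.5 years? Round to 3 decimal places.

Update rule: p ← p + [m·(1−p) − e·p]·Δt with Δt = 0.5.
  1  |  dp/dt·Δt = +0.135551  |  p_1 = 0.377551
  2  |  dp/dt·Δt = +0.056321  |  p_2 = 0.433872
  3  |  dp/dt·Δt = +0.023402  |  p_3 = 0.457274
  4  |  dp/dt·Δt = +0.009723  |  p_4 = 0.466997
  5  |  dp/dt·Δt = +0.004040  |  p_5 = 0.471037

0.471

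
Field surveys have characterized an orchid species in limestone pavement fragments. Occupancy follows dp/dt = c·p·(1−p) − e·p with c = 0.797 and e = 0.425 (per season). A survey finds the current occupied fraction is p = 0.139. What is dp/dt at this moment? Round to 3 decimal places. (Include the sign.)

Colonization term: c·p·(1−p) = 0.797×0.139×0.8610 = 0.09538.
Extinction term: e·p = 0.05908.
dp/dt = 0.09538 − 0.05908 = 0.03631.

0.036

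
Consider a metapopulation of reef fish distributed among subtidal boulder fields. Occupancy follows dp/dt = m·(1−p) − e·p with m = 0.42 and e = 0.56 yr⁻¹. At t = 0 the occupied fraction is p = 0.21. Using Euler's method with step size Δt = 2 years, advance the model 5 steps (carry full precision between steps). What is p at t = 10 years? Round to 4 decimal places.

Update rule: p ← p + [m·(1−p) − e·p]·Δt with Δt = 2.
p: 0.21000 → 0.63840  (Δp = +0.42840)
p: 0.63840 → 0.22714  (Δp = -0.41126)
p: 0.22714 → 0.62195  (Δp = +0.39481)
p: 0.62195 → 0.24293  (Δp = -0.37902)
p: 0.24293 → 0.60679  (Δp = +0.36386)

0.6068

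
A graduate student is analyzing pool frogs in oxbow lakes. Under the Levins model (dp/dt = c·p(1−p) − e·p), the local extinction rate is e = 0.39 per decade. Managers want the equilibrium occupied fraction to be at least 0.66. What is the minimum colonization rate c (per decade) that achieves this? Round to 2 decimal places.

p* = 1 − e/c ≥ 0.66 requires e/c ≤ 0.3400, i.e. c ≥ e/0.3400.
c_min = 0.39/0.3400 = 1.1471.

1.15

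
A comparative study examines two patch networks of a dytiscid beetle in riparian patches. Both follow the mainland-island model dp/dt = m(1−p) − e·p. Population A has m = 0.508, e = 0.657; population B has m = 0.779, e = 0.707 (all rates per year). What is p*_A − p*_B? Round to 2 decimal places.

A: p*_A = m/(m+e) = 0.508/1.1650 = 0.4361.
B: p*_B = 0.779/1.4860 = 0.5242.
p*_A − p*_B = 0.4361 − 0.5242 = -0.0882.

-0.09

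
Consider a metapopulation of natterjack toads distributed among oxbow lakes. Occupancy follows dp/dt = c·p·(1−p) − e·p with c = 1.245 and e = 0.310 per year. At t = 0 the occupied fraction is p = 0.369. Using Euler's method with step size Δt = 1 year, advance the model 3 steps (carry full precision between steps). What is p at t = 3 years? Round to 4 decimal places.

Update rule: p ← p + [c·p·(1−p) − e·p]·Δt with Δt = 1.
p: 0.36900 → 0.54449  (Δp = +0.17549)
p: 0.54449 → 0.68449  (Δp = +0.13999)
p: 0.68449 → 0.74117  (Δp = +0.05669)

0.7412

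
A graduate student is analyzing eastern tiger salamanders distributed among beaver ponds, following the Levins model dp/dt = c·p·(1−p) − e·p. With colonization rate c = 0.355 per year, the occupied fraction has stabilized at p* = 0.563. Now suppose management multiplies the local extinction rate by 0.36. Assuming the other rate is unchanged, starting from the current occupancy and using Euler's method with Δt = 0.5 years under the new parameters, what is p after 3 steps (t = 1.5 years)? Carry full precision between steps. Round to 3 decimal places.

0.642

Balance c(1−p*) = e gives e = 0.355×(1 − 0.56300) = 0.15514.
Starting from p₀ = 0.56300; update p ← p + (dp/dt)·Δt with the new parameters.
p: 0.56300 → 0.59095  (Δp = +0.02795)
p: 0.59095 → 0.61735  (Δp = +0.02640)
p: 0.61735 → 0.64205  (Δp = +0.02469)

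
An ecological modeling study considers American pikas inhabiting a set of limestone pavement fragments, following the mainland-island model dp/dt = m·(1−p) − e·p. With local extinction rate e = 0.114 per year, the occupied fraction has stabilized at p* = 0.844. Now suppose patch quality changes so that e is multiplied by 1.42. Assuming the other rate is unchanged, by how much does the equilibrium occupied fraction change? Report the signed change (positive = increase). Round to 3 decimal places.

Balance m(1−p*) = e·p* gives m = e·p*/(1−p*) = 0.114×0.84400/0.15600 = 0.61677.
New p* = m/(m+e) = 0.61677/(0.61677+0.16188) = 0.79210.
Δp* = 0.79210 − 0.84400 = -0.05190.

-0.052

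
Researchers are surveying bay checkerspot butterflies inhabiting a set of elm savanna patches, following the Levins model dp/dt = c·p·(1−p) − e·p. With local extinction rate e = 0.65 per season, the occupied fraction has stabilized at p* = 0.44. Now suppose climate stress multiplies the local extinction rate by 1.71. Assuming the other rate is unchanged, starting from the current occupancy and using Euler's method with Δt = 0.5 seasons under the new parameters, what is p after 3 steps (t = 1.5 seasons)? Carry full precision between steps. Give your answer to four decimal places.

0.2416

Balance c(1−p*) = e gives c = e/(1 − 0.44000) = 0.65/0.56000 = 1.16071.
Starting from p₀ = 0.44000; update p ← p + (dp/dt)·Δt with the new parameters.
  1  |  dp/dt·Δt = -0.101530  |  p_1 = 0.338470
  2  |  dp/dt·Δt = -0.058158  |  p_2 = 0.280312
  3  |  dp/dt·Δt = -0.038704  |  p_3 = 0.241608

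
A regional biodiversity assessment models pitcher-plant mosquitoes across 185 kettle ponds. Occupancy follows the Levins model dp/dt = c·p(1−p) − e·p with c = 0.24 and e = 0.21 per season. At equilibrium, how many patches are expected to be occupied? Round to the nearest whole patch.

23

p* = 1 − e/c = 1 − 0.21/0.24 = 0.1250.
Expected occupied patches = N × p* = 185 × 0.1250 = 23.12 ≈ 23.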